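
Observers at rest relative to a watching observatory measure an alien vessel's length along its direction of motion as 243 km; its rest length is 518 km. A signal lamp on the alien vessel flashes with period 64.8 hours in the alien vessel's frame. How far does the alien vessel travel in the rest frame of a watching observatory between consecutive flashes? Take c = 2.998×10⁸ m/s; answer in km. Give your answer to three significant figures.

1.32×10^11 km

Length contraction gives γ = L₀/L = 518/243 = 2.13169.
β = √(1 − 1/γ²) = 0.88314. Lab-frame period = γτ = 2.13169×64.8 hours = 138.13 hours. Distance = βc × γτ = 0.88314 × 2.998×10⁸ m/s × 497268 s = 1.3166×10^14 m = 1.32×10^11 km.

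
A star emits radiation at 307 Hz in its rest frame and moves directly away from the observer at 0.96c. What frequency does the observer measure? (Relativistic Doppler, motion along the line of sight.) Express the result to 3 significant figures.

43.9 Hz

Relativistic Doppler (source moving away): f_obs = f_src · √((1−β)/(1+β)).
With β = 0.96: factor = √(0.04/1.96) = 0.14286.
f_obs = 307 × 0.14286 = 43.9 Hz.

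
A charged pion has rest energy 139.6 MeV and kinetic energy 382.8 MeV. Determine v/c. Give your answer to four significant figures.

0.9636

γ = 1 + K/(mc²) = 1 + 382.8/139.6 = 3.7421.
β = √(1 − 1/γ²) = √(1 − 0.0714117) = √0.9285883 = 0.9636.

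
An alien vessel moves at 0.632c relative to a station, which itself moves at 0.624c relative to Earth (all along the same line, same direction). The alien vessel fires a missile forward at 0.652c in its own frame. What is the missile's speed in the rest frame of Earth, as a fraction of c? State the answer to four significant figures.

Apply u = (u'+v)/(1+u'v) twice. Missile in the station frame: (0.652+0.632)/(1+0.652·0.632) = 1.284/1.412064 = 0.90931c.
That velocity, transformed to the rest frame of Earth: (0.90931+0.624)/(1+0.90931·0.624) = 1.53331/1.56740944 = 0.97824c.

0.9782c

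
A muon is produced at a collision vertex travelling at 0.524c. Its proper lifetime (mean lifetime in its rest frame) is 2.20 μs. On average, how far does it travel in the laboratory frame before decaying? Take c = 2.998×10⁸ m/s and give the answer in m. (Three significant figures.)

With β = 0.524, γ = 1/√(1 − 0.524²) = 1/√0.725424 = 1.1741.
Lab-frame lifetime: Δt = γτ = 1.1741 × 2.20 μs = 2.583 μs.
Distance: d = vΔt = 0.524 × 2.998×10⁸ m/s × 2.5830×10^-6 s = 406 m.

406 m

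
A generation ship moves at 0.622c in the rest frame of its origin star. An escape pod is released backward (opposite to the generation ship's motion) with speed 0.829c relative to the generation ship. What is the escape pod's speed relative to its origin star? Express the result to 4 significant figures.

0.4274c

Relativistic velocity addition: u = (u' + v)/(1 + u'v/c²), with u' = −0.829c and v = 0.622c.
Numerator: −0.829 + 0.622 = −0.207. Denominator: 1 + (−0.829)(0.622) = 0.484362.
u = −0.207/0.484362 = −0.42737, so the speed is 0.4274c.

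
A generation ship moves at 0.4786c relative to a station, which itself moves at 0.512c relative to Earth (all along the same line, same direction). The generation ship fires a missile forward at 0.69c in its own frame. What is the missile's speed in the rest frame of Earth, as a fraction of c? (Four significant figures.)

0.9591c

Apply u = (u'+v)/(1+u'v) twice. Missile in the station frame: (0.69+0.4786)/(1+0.69·0.4786) = 1.1686/1.330234 = 0.87849c.
That velocity, transformed to the rest frame of Earth: (0.87849+0.512)/(1+0.87849·0.512) = 1.39049/1.44978688 = 0.9591c.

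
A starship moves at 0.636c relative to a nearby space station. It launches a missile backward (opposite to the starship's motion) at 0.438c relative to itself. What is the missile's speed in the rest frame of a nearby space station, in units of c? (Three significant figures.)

0.274c

Relativistic velocity addition: u = (u' + v)/(1 + u'v/c²), with u' = −0.438c and v = 0.636c.
Numerator: −0.438 + 0.636 = 0.198. Denominator: 1 + (−0.438)(0.636) = 0.721432.
u = 0.198/0.721432 = 0.27445, so the speed is 0.274c.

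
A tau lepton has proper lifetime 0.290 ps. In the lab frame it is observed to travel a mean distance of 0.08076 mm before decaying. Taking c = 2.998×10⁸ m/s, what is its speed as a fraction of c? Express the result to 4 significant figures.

Lab distance = (lab lifetime)·v = γτ·βc, so βγ = d/(cτ) = 8.076×10^-5/(2.998×10⁸ × 2.900×10^-13) = 0.9289.
With βγ = 0.9289: γ² = 1 + (βγ)² = 1.862855, and β = (βγ)/γ = 0.9289/1.36486 = 0.6806.

0.6806c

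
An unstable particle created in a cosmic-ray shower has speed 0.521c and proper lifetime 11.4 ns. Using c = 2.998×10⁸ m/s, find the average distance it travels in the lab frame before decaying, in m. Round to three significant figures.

2.09 m

γ = 1/√(1 − β²) = 1/√(1 − 0.271441) = 1/√0.728559 = 1/0.853557 = 1.1716.
Lab-frame lifetime: Δt = γτ = 1.1716 × 11.4 ns = 13.356 ns.
Distance: d = vΔt = 0.521 × 2.998×10⁸ m/s × 1.3356×10^-8 s = 2.09 m.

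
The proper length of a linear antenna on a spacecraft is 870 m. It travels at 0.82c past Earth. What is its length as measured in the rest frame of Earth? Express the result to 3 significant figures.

β² = 0.6724, so γ = 1/√0.3276 = 1.7471.
Length contraction: L = L₀/γ = 870/1.7471 = 498 m.

498 m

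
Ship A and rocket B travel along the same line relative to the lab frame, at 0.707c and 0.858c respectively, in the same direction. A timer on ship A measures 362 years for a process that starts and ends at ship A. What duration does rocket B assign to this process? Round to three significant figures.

392 years

Speed of ship A in rocket B's frame: u = (v_A − v_B)/(1 − v_A v_B/c²) = (0.707 − 0.858)/(1 − 0.707×0.858) = −0.151/0.393394 = −0.38384; |u| = 0.38384c.
At |u| = 0.38384c, γ = (1 − 0.147333)^(−1/2) = 1.083.
The clock on ship A records proper time, so rocket B measures Δt = γΔτ = 1.083 × 362 = 392 years.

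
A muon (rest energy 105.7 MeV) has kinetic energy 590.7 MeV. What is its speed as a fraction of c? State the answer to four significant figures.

0.9884c

γ = 1 + K/(mc²) = 1 + 590.7/105.7 = 6.5885.
β = √(1 − 1/γ²) = √(1 − 0.0230371) = √0.9769629 = 0.9884.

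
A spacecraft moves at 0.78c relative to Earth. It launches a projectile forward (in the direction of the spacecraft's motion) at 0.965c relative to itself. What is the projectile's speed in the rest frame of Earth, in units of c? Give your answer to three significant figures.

In units of c, u = (u' + v)/(1 + u'v) with u' = 0.965 and v = 0.78.
Numerator: 0.965 + 0.78 = 1.745. Denominator: 1 + (0.965)(0.78) = 1.7527.
u = 1.745/1.7527 = 0.99561, so the speed is 0.996c.

0.996c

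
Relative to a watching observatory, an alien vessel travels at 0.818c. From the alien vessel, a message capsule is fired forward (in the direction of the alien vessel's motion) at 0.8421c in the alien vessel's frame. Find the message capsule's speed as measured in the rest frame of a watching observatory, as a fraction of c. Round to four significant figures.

0.9830c

Relativistic velocity addition: u = (u' + v)/(1 + u'v/c²), with u' = 0.8421c and v = 0.818c.
Numerator: 0.8421 + 0.818 = 1.6601. Denominator: 1 + (0.8421)(0.818) = 1.6888378.
u = 1.6601/1.6888378 = 0.98298, so the speed is 0.9830c.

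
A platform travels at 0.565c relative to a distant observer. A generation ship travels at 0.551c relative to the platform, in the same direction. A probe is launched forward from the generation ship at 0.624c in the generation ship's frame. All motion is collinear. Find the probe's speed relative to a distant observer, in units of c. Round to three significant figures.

Apply u = (u'+v)/(1+u'v) twice. Probe in the platform frame: (0.624+0.551)/(1+0.624·0.551) = 1.175/1.343824 = 0.87437c.
That velocity, transformed to the rest frame of a distant observer: (0.87437+0.565)/(1+0.87437·0.565) = 1.43937/1.49401905 = 0.96342c.

0.963c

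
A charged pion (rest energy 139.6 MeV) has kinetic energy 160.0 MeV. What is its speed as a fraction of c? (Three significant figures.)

0.885c

γ = 1 + K/(mc²) = 1 + 160.0/139.6 = 2.1461.
β = √(1 − 1/γ²) = √(1 − 0.21712) = √0.78288 = 0.885.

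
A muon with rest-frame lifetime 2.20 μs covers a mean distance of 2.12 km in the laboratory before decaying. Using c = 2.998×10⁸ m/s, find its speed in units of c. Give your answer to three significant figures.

Lab distance = (lab lifetime)·v = γτ·βc, so βγ = d/(cτ) = 2120/(2.998×10⁸ × 2.200×10^-6) = 3.2143.
With βγ = 3.2143: γ² = 1 + (βγ)² = 11.3317, and β = (βγ)/γ = 3.2143/3.36626 = 0.955.

0.955c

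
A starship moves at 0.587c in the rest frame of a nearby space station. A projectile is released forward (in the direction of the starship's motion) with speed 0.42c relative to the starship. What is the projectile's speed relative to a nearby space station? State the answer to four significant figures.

0.8078c

In units of c, u = (u' + v)/(1 + u'v) with u' = 0.42 and v = 0.587.
Numerator: 0.42 + 0.587 = 1.007. Denominator: 1 + (0.42)(0.587) = 1.24654.
u = 1.007/1.24654 = 0.80784, so the speed is 0.8078c.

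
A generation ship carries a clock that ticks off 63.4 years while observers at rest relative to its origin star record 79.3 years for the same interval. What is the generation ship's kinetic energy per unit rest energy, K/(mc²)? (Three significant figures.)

From Δt = γΔτ: γ = 79.3/63.4 = 1.25079.
K/(mc²) = γ − 1 = 1.25079 − 1 = 0.251.

0.251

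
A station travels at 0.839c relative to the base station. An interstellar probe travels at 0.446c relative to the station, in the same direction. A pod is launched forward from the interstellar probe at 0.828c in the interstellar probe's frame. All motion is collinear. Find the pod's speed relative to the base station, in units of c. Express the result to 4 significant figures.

Compose velocities in two stages. Stage 1 (into S'): u₁ = (0.828+0.446)/(1+0.828×0.446) = 0.93041.
Stage 2 (into S): u = (0.93041+0.839)/(1+0.93041×0.839) = 0.99371, so the speed is 0.9937c.

0.9937c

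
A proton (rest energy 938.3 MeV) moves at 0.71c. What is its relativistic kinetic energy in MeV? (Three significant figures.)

γ = 1/√(1 − β²) = 1/√(1 − 0.5041) = 1/√0.4959 = 1/0.704202 = 1.42005.
Kinetic energy: K = (γ − 1)mc² = (1.42005 − 1) × 938.3 MeV = 0.42005 × 938.3 = 394 MeV.

394 MeV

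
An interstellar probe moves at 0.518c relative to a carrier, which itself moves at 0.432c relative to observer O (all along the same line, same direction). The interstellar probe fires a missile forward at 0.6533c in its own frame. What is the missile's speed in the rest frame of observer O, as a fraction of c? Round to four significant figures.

0.9485c

First combine the missile and interstellar probe (S''→S'): u₁ = (0.6533 + 0.518)/(1 + 0.6533×0.518) = 1.1713/1.3384094 = 0.87514.
Then combine with the carrier (S'→S): u = (0.87514 + 0.432)/(1 + 0.87514×0.432) = 1.30714/1.37806048 = 0.94854.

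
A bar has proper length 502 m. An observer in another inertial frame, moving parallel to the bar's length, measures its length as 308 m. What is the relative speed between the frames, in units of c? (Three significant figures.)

0.790c

Length contraction gives γ = L₀/L = 502/308 = 1.6299.
β = √(1 − 1/γ²) = √0.623575 = 0.790.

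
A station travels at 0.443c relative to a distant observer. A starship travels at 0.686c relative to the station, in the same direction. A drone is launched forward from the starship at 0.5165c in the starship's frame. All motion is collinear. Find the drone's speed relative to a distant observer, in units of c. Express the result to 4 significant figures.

Apply u = (u'+v)/(1+u'v) twice. Drone in the station frame: (0.5165+0.686)/(1+0.5165·0.686) = 1.2025/1.354319 = 0.8879c.
That velocity, transformed to the rest frame of a distant observer: (0.8879+0.443)/(1+0.8879·0.443) = 1.3309/1.3933397 = 0.95519c.

0.9552c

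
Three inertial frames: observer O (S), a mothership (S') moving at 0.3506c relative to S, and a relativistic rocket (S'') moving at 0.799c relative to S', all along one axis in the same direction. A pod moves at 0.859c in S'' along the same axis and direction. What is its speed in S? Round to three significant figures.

Apply u = (u'+v)/(1+u'v) twice. Pod in the mothership frame: (0.859+0.799)/(1+0.859·0.799) = 1.658/1.686341 = 0.98319c.
That velocity, transformed to the rest frame of observer O: (0.98319+0.3506)/(1+0.98319·0.3506) = 1.33379/1.344706414 = 0.99188c.

0.992c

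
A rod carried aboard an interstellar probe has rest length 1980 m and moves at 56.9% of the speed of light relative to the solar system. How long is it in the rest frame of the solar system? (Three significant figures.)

γ = 1/√(1 − β²) = 1/√(1 − 0.323761) = 1/√0.676239 = 1/0.822338 = 1.216.
Along the direction of motion the measured length is L₀/γ = 1980/1.216 = 1630 m.

1630 m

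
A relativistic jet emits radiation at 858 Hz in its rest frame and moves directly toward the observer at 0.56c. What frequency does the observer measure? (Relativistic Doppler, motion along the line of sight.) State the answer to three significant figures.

1620 Hz

Relativistic Doppler (source moving toward): f_obs = f_src · √((1+β)/(1−β)).
With β = 0.56: factor = √(1.56/0.44) = 1.8829.
f_obs = 858 × 1.8829 = 1620 Hz.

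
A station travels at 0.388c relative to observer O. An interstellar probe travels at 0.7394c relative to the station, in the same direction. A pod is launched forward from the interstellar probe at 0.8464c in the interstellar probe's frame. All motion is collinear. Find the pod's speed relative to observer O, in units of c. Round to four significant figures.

Compose velocities in two stages. Stage 1 (into S'): u₁ = (0.8464+0.7394)/(1+0.8464×0.7394) = 0.97538.
Stage 2 (into S): u = (0.97538+0.388)/(1+0.97538×0.388) = 0.98907, so the speed is 0.9891c.

0.9891c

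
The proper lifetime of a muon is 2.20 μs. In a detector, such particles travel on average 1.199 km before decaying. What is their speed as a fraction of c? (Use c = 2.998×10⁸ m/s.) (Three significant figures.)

Lab distance = (lab lifetime)·v = γτ·βc, so βγ = d/(cτ) = 1199/(2.998×10⁸ × 2.200×10^-6) = 1.8179.
With βγ = 1.8179: γ² = 1 + (βγ)² = 4.30476, and β = (βγ)/γ = 1.8179/2.07479 = 0.876.

0.876c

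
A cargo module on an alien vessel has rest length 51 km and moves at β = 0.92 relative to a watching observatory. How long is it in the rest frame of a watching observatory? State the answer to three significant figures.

With β = 0.92, γ = 1/√(1 − 0.92²) = 1/√0.1536 = 2.5516.
Length contraction: L = L₀/γ = 51/2.5516 = 20.0 km.

20.0 km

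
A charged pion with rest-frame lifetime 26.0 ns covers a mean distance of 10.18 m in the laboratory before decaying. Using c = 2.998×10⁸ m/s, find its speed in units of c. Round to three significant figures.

d = βγcτ ⇒ βγ = d/(cτ) = 10.18 m / (7.7948 m) = 1.306.
β = (βγ)/√(1+(βγ)²) = 1.306/√2.70564 = 0.794.

0.794c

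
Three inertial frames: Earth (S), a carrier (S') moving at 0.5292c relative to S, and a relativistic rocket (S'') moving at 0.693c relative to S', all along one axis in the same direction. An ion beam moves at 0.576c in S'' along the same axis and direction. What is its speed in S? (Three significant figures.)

0.970c

First combine the ion beam and relativistic rocket (S''→S'): u₁ = (0.576 + 0.693)/(1 + 0.576×0.693) = 1.269/1.399168 = 0.90697.
Then combine with the carrier (S'→S): u = (0.90697 + 0.5292)/(1 + 0.90697×0.5292) = 1.43617/1.479968524 = 0.97041.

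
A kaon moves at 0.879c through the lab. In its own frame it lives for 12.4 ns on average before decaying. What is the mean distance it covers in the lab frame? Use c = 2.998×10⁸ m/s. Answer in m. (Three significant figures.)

6.85 m

γ = 1/√(1 − β²) = 1/√(1 − 0.772641) = 1/√0.227359 = 1/0.476822 = 2.0972.
Lab-frame lifetime: Δt = γτ = 2.0972 × 12.4 ns = 26.005 ns.
Distance: d = vΔt = 0.879 × 2.998×10⁸ m/s × 2.6005×10^-8 s = 6.85 m.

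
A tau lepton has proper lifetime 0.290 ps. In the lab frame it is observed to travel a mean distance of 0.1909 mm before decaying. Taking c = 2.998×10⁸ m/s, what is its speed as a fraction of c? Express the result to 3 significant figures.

Lab distance = (lab lifetime)·v = γτ·βc, so βγ = d/(cτ) = 1.909×10^-4/(2.998×10⁸ × 2.900×10^-13) = 2.1957.
With βγ = 2.1957: γ² = 1 + (βγ)² = 5.8211, and β = (βγ)/γ = 2.1957/2.4127 = 0.910.

0.910c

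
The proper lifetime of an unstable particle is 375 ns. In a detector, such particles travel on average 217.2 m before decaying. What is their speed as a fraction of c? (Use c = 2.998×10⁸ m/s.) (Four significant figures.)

0.8881c

d = βγcτ ⇒ βγ = d/(cτ) = 217.2 m / (112.425 m) = 1.932.
β = (βγ)/√(1+(βγ)²) = 1.932/√4.73262 = 0.8881.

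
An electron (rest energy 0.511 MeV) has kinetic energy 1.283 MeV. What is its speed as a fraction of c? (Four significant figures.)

γ = 1 + K/(mc²) = 1 + 1.283/0.511 = 3.5108.
β = √(1 − 1/γ²) = √(1 − 0.0811312) = √0.9188688 = 0.9586.

0.9586c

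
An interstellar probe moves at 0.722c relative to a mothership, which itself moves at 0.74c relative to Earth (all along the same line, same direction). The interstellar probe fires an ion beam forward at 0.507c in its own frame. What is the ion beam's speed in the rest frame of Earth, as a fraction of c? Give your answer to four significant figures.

Apply u = (u'+v)/(1+u'v) twice. Ion beam in the mothership frame: (0.507+0.722)/(1+0.507·0.722) = 1.229/1.366054 = 0.89967c.
That velocity, transformed to the rest frame of Earth: (0.89967+0.74)/(1+0.89967·0.74) = 1.63967/1.6657558 = 0.98434c.

0.9843c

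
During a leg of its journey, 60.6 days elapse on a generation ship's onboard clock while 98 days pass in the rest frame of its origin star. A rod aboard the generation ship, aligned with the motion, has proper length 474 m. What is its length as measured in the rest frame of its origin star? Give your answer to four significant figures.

From Δt = γΔτ: γ = 98/60.6 = 1.61716.
The rod contracts by the same γ: 474 m / 1.61716 = 293.1 m.

293.1 m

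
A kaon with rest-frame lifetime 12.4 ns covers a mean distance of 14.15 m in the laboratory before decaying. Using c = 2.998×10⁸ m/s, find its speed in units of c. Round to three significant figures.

0.967c

d = βγcτ ⇒ βγ = d/(cτ) = 14.15 m / (3.71752 m) = 3.8063.
β = (βγ)/√(1+(βγ)²) = 3.8063/√15.4879 = 0.967.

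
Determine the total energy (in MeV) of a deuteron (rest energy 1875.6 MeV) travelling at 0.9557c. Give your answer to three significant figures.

6370 MeV

Lorentz factor: γ = (1 − 0.91336249)^(−1/2) = 3.3974.
Total energy: E = γmc² = 3.3974 × 1875.6 MeV = 6370 MeV.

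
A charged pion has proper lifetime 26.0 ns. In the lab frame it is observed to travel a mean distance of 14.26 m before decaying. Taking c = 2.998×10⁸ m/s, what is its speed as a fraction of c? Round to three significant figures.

0.877c

d = βγcτ ⇒ βγ = d/(cτ) = 14.26 m / (7.7948 m) = 1.8294.
β = (βγ)/√(1+(βγ)²) = 1.8294/√4.3467 = 0.877.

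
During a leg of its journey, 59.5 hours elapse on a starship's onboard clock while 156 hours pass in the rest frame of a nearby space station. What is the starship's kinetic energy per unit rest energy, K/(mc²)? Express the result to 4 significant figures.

γ = Δt/Δτ = 156/59.5 = 2.62185.
Since K = (γ−1)mc², K/(mc²) = 2.62185 − 1 = 1.622.

1.622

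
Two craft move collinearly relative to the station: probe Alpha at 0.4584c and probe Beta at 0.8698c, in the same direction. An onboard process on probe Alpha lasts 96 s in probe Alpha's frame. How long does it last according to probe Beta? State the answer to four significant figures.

Transform probe Alpha's velocity into probe Beta's frame: (0.4584 − 0.8698)/(1 − 0.4584·0.8698) = −0.4114/0.60128368, so the relative speed is 0.6842c.
At |u| = 0.6842c, γ = (1 − 0.46813)^(−1/2) = 1.3712.
Probe Alpha's interval is proper; time dilation gives Δt_B = γΔτ = 1.3712 × 96 s = 131.6 s.

131.6 s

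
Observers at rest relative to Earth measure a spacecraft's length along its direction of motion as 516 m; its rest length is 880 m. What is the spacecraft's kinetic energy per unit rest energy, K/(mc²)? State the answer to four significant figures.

From L = L₀/γ: γ = 880/516 = 1.70543.
Since K = (γ−1)mc², K/(mc²) = 1.70543 − 1 = 0.7054.

0.7054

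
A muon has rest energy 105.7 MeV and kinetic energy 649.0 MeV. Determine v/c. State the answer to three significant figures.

K = (γ−1)mc², so γ = 1 + 649.0/105.7 = 7.14.
Then v/c = √(1 − γ⁻²) = √(1 − 0.0196157) = √0.9803843 = 0.990.

0.990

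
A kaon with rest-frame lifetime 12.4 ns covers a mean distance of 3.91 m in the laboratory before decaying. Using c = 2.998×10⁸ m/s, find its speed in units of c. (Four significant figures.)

Let x = d/(cτ) = 3.910 m / (2.998×10⁸ m/s × 1.240×10^-8 s) = 1.0518. Since d = βγcτ, x = βγ = β/√(1−β²).
Solving: β² = x²/(1+x²) = 1.10628/2.10628 = 0.525229, so β = 0.7247.

0.7247c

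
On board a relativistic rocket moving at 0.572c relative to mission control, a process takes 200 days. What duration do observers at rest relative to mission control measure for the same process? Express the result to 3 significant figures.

244 days

With β = 0.572, γ = 1/√(1 − 0.572²) = 1/√0.672816 = 1.2191.
The onboard clock measures proper time, so the interval in the rest frame of mission control is dilated: Δt = γ·Δτ = 1.2191 × 200 days = 244 days.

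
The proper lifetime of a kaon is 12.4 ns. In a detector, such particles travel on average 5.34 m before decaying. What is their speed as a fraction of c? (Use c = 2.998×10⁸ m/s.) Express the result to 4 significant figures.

0.8207c

Lab distance = (lab lifetime)·v = γτ·βc, so βγ = d/(cτ) = 5.340/(2.998×10⁸ × 1.240×10^-8) = 1.4364.
With βγ = 1.4364: γ² = 1 + (βγ)² = 3.06324, and β = (βγ)/γ = 1.4364/1.75021 = 0.8207.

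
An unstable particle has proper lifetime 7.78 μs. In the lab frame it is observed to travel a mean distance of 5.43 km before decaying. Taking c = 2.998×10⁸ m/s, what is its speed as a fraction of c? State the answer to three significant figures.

Let x = d/(cτ) = 5430 m / (2.998×10⁸ m/s × 7.780×10^-6 s) = 2.328. Since d = βγcτ, x = βγ = β/√(1−β²).
Solving: β² = x²/(1+x²) = 5.41958/6.41958 = 0.844227, so β = 0.919.

0.919c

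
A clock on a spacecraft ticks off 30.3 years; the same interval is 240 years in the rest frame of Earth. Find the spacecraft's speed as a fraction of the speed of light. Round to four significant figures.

γ = Δt/Δτ = 240/30.3 = 7.9208.
β = √(1 − 1/γ²) = √(1 − 0.015939) = √0.984061 = 0.9920.

0.9920c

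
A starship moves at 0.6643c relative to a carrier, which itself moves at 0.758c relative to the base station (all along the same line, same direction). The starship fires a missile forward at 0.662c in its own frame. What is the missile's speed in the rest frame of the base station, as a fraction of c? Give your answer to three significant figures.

0.989c

Compose velocities in two stages. Stage 1 (into S'): u₁ = (0.662+0.6643)/(1+0.662×0.6643) = 0.92119.
Stage 2 (into S): u = (0.92119+0.758)/(1+0.92119×0.758) = 0.98877, so the speed is 0.989c.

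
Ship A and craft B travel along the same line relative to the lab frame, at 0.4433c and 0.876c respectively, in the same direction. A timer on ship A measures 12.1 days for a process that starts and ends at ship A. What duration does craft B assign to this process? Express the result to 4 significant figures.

17.12 days

The velocity of ship A relative to craft B is (0.4433 − 0.876)c / (1 − 0.4433×0.876) = −0.70741c; relative speed 0.70741c.
At |u| = 0.70741c, γ = (1 − 0.500429)^(−1/2) = 1.4148.
The clock on ship A records proper time, so craft B measures Δt = γΔτ = 1.4148 × 12.1 = 17.12 days.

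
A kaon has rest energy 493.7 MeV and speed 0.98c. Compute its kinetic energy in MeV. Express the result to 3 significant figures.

1990 MeV

With β = 0.98, γ = 1/√(1 − 0.98²) = 1/√0.0396 = 5.0252.
Kinetic energy: K = (γ − 1)mc² = (5.0252 − 1) × 493.7 MeV = 4.0252 × 493.7 = 1990 MeV.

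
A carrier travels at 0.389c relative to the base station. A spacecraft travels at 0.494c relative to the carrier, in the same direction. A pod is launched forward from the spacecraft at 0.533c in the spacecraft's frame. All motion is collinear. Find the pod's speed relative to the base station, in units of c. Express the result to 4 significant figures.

0.9132c

First combine the pod and spacecraft (S''→S'): u₁ = (0.533 + 0.494)/(1 + 0.533×0.494) = 1.027/1.263302 = 0.81295.
Then combine with the carrier (S'→S): u = (0.81295 + 0.389)/(1 + 0.81295×0.389) = 1.20195/1.31623755 = 0.91317.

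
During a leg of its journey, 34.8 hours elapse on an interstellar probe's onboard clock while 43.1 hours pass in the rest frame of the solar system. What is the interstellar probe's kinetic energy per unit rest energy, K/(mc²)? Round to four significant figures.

From Δt = γΔτ: γ = 43.1/34.8 = 1.23851.
K/(mc²) = γ − 1 = 1.23851 − 1 = 0.2385.

0.2385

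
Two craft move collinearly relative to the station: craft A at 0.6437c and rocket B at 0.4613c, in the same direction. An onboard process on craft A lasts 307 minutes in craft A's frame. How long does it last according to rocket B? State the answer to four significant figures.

317.9 minutes

Speed of craft A in rocket B's frame: u = (v_A − v_B)/(1 − v_A v_B/c²) = (0.6437 − 0.4613)/(1 − 0.6437×0.4613) = 0.1824/0.70306119 = 0.25944; |u| = 0.25944c.
γ for this relative speed: γ = 1/√(1 − 0.0673091) = 1.0355.
Craft A's interval is proper; time dilation gives Δt_B = γΔτ = 1.0355 × 307 minutes = 317.9 minutes.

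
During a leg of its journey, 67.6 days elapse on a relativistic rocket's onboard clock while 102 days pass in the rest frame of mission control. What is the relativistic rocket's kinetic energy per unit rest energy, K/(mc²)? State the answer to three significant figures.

The time-dilation ratio gives γ = 102/67.6 = 1.50888.
Since K = (γ−1)mc², K/(mc²) = 1.50888 − 1 = 0.509.

0.509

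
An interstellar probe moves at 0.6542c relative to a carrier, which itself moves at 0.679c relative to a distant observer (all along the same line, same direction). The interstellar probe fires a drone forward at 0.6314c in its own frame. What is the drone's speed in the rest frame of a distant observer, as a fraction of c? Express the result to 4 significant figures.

Apply u = (u'+v)/(1+u'v) twice. Drone in the carrier frame: (0.6314+0.6542)/(1+0.6314·0.6542) = 1.2856/1.41306188 = 0.9098c.
That velocity, transformed to the rest frame of a distant observer: (0.9098+0.679)/(1+0.9098·0.679) = 1.5888/1.6177542 = 0.9821c.

0.9821c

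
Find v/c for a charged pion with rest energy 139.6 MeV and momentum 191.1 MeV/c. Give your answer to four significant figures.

0.8075

βγ = pc/(mc²) = 191.1/139.6 = 1.3689.
Since γ² = 1 + (βγ)² = 2.87389, γ = √2.87389 = 1.69526, and β = (βγ)/γ = 1.3689/1.69526 = 0.8075.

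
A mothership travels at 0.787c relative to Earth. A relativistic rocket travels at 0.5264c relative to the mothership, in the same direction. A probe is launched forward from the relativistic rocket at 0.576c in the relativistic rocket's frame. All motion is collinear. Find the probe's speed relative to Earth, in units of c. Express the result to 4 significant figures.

Compose velocities in two stages. Stage 1 (into S'): u₁ = (0.576+0.5264)/(1+0.576×0.5264) = 0.84591.
Stage 2 (into S): u = (0.84591+0.787)/(1+0.84591×0.787) = 0.9803, so the speed is 0.9803c.

0.9803c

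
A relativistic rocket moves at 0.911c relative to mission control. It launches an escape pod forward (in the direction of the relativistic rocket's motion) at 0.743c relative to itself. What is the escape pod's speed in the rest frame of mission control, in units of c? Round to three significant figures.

0.986c

Relativistic velocity addition: u = (u' + v)/(1 + u'v/c²), with u' = 0.743c and v = 0.911c.
Numerator: 0.743 + 0.911 = 1.654. Denominator: 1 + (0.743)(0.911) = 1.676873.
u = 1.654/1.676873 = 0.98636, so the speed is 0.986c.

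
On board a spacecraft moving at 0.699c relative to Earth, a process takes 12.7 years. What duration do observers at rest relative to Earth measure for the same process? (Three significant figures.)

17.8 years

β² = 0.488601, so γ = 1/√0.511399 = 1.3984.
Time dilation: Δt = γ·Δτ = 1.3984 × 12.7 = 17.8 years.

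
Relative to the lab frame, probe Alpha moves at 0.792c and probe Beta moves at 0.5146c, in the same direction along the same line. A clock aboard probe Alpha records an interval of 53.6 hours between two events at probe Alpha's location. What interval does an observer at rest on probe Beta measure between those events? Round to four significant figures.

The velocity of probe Alpha relative to probe Beta is (0.792 − 0.5146)c / (1 − 0.792×0.5146) = 0.46824c; relative speed 0.46824c.
γ for this relative speed: γ = 1/√(1 − 0.219249) = 1.1317.
Probe Alpha's interval is proper; time dilation gives Δt_B = γΔτ = 1.1317 × 53.6 hours = 60.66 hours.

60.66 hours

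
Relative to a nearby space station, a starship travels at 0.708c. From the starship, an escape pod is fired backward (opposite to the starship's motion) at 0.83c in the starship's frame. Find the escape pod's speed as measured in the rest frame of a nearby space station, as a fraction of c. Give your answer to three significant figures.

0.296c

Relativistic velocity addition: u = (u' + v)/(1 + u'v/c²), with u' = −0.83c and v = 0.708c.
Numerator: −0.83 + 0.708 = −0.122. Denominator: 1 + (−0.83)(0.708) = 0.41236.
u = −0.122/0.41236 = −0.29586, so the speed is 0.296c.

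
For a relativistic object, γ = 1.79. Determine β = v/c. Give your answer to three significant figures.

β = √(1 − 1/γ²) = √(1 − 1/3.2041) = √0.6879 = 0.829.

0.829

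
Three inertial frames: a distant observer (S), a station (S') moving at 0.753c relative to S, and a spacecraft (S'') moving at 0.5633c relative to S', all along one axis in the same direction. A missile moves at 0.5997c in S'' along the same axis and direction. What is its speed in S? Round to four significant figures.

First combine the missile and spacecraft (S''→S'): u₁ = (0.5997 + 0.5633)/(1 + 0.5997×0.5633) = 1.163/1.33781101 = 0.86933.
Then combine with the station (S'→S): u = (0.86933 + 0.753)/(1 + 0.86933×0.753) = 1.62233/1.65460549 = 0.98049.

0.9805c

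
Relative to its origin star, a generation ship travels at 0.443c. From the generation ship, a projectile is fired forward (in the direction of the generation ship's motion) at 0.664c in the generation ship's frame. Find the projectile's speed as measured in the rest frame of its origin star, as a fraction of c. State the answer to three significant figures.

In units of c, u = (u' + v)/(1 + u'v) with u' = 0.664 and v = 0.443.
Numerator: 0.664 + 0.443 = 1.107. Denominator: 1 + (0.664)(0.443) = 1.294152.
u = 1.107/1.294152 = 0.85539, so the speed is 0.855c.

0.855c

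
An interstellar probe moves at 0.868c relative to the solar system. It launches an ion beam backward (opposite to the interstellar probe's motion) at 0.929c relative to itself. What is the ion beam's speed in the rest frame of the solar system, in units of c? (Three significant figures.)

0.315c

In units of c, u = (u' + v)/(1 + u'v) with u' = −0.929 and v = 0.868.
Numerator: −0.929 + 0.868 = −0.061. Denominator: 1 + (−0.929)(0.868) = 0.193628.
u = −0.061/0.193628 = −0.31504, so the speed is 0.315c.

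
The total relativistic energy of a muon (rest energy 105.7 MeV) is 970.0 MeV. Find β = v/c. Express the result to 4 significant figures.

γ = E/(mc²) = 970.0/105.7 = 9.1769.
β = √(1 − 1/γ²) = √(1 − 0.0118743) = √0.9881257 = 0.9940.

0.9940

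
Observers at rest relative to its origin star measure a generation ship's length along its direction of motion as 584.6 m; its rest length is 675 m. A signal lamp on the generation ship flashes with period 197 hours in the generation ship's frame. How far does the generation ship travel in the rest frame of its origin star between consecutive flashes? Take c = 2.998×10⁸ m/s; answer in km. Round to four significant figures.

γ = L₀/L = 675/584.6 = 1.15464.
β = √(1 − 1/γ²) = 0.49992. Lab-frame period = γτ = 1.15464×197 hours = 227.46 hours. Distance = βc × γτ = 0.49992 × 2.998×10⁸ m/s × 818856 s = 1.2273×10^14 m = 1.227×10^11 km.

1.227×10^11 km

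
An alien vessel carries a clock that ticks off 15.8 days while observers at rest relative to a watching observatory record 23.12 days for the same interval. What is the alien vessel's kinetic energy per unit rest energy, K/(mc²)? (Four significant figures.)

0.4633

γ = Δt/Δτ = 23.12/15.8 = 1.46329.
Since K = (γ−1)mc², K/(mc²) = 1.46329 − 1 = 0.4633.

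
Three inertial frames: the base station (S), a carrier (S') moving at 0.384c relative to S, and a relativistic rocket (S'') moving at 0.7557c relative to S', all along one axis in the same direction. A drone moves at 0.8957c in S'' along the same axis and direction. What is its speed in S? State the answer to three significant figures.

Compose velocities in two stages. Stage 1 (into S'): u₁ = (0.8957+0.7557)/(1+0.8957×0.7557) = 0.9848.
Stage 2 (into S): u = (0.9848+0.384)/(1+0.9848×0.384) = 0.99321, so the speed is 0.993c.

0.993c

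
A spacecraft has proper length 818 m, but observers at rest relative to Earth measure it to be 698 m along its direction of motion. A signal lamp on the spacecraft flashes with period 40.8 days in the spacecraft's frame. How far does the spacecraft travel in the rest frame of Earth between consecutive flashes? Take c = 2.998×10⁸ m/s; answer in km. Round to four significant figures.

From L = L₀/γ: γ = 818/698 = 1.17192.
β = √(1 − 1/γ²) = 0.52142. Lab-frame period = γτ = 1.17192×40.8 days = 47.814 days. Distance = βc × γτ = 0.52142 × 2.998×10⁸ m/s × 4131129.6 s = 6.4579×10^14 m = 6.458×10^11 km.

6.458×10^11 km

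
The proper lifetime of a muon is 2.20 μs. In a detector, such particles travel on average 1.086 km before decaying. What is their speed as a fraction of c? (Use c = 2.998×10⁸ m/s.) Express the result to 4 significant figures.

d = βγcτ ⇒ βγ = d/(cτ) = 1086 m / (659.56 m) = 1.6466.
β = (βγ)/√(1+(βγ)²) = 1.6466/√3.71129 = 0.8547.

0.8547c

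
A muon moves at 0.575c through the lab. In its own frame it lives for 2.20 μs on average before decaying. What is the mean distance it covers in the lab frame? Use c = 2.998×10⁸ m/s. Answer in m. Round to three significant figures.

464 m

γ = 1/√(1 − β²) = 1/√(1 − 0.330625) = 1/√0.669375 = 1/0.818153 = 1.2223.
Lab-frame lifetime: Δt = γτ = 1.2223 × 2.20 μs = 2.6891 μs.
Distance: d = vΔt = 0.575 × 2.998×10⁸ m/s × 2.6891×10^-6 s = 464 m.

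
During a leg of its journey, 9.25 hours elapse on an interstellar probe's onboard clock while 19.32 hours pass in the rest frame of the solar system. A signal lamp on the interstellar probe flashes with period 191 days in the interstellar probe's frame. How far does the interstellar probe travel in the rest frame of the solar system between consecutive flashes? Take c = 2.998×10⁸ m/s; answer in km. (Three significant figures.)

9.07×10^12 km

The time-dilation ratio gives γ = 19.32/9.25 = 2.08865.
β = √(1 − 1/γ²) = 0.87794. Lab-frame period = γτ = 2.08865×191 days = 398.93 days. Distance = βc × γτ = 0.87794 × 2.998×10⁸ m/s × 34467552 s = 9.0721×10^15 m = 9.07×10^12 km.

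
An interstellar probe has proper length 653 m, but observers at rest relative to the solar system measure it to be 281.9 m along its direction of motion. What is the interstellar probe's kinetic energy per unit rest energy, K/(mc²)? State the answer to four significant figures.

1.316

From L = L₀/γ: γ = 653/281.9 = 2.31642.
Since K = (γ−1)mc², K/(mc²) = 2.31642 − 1 = 1.316.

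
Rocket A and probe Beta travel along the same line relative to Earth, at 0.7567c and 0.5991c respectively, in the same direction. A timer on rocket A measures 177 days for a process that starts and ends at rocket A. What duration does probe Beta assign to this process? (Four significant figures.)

The velocity of rocket A relative to probe Beta is (0.7567 − 0.5991)c / (1 − 0.7567×0.5991) = 0.2883c; relative speed 0.2883c.
γ for this relative speed: γ = 1/√(1 − 0.0831169) = 1.0443.
The clock on rocket A records proper time, so probe Beta measures Δt = γΔτ = 1.0443 × 177 = 184.8 days.

184.8 days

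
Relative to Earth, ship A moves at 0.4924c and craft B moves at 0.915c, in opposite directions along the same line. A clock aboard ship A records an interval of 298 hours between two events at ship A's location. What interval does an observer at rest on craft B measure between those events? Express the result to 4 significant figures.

Transform ship A's velocity into craft B's frame: (0.4924 + 0.915)/(1 + 0.4924·0.915) = 1.4074/1.450546, so the relative speed is 0.97026c.
γ for this relative speed: γ = 1/√(1 − 0.941404) = 4.1311.
Ship A's interval is proper; time dilation gives Δt_B = γΔτ = 4.1311 × 298 hours = 1231 hours.

1231 hours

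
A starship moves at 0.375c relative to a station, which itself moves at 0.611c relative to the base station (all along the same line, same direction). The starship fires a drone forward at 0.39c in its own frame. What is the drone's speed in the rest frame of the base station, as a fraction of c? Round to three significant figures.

Apply u = (u'+v)/(1+u'v) twice. Drone in the station frame: (0.39+0.375)/(1+0.39·0.375) = 0.765/1.14625 = 0.66739c.
That velocity, transformed to the rest frame of the base station: (0.66739+0.611)/(1+0.66739·0.611) = 1.27839/1.40777529 = 0.90809c.

0.908c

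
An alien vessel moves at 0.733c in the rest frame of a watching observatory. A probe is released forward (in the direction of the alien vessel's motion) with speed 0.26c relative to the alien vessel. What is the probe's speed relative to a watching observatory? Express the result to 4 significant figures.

0.8340c

In units of c, u = (u' + v)/(1 + u'v) with u' = 0.26 and v = 0.733.
Numerator: 0.26 + 0.733 = 0.993. Denominator: 1 + (0.26)(0.733) = 1.19058.
u = 0.993/1.19058 = 0.83405, so the speed is 0.8340c.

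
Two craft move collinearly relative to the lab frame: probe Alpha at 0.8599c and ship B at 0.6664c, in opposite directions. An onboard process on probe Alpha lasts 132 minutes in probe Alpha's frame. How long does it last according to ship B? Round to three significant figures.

546 minutes

The velocity of probe Alpha relative to ship B is (0.8599 + 0.6664)c / (1 + 0.8599×0.6664) = 0.97029c; relative speed 0.97029c.
γ for this relative speed: γ = 1/√(1 − 0.941463) = 4.1332.
The clock on probe Alpha records proper time, so ship B measures Δt = γΔτ = 4.1332 × 132 = 546 minutes.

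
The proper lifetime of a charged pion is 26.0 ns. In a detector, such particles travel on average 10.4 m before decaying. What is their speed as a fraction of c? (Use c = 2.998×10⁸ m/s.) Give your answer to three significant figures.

d = βγcτ ⇒ βγ = d/(cτ) = 10.40 m / (7.7948 m) = 1.3342.
β = (βγ)/√(1+(βγ)²) = 1.3342/√2.78009 = 0.800.

0.800c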